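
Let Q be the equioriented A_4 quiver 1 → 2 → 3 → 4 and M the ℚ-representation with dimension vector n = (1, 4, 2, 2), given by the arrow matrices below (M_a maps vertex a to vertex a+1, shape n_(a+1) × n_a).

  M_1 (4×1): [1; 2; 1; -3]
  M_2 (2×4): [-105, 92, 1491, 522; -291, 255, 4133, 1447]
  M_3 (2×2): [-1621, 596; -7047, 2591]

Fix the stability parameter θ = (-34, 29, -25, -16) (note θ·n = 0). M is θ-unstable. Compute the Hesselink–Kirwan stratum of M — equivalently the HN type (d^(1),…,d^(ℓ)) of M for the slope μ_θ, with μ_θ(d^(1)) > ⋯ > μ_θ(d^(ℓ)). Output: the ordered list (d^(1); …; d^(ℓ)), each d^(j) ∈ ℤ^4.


Interval decomposition of M: I[1,4], I[2,2]^2, I[2,4].
HN type (ℓ=3): μ^(1)=29; μ^(2)=-4; μ^(3)=-34

((0, 2, 0, 0); (0, 2, 2, 2); (1, 0, 0, 0))


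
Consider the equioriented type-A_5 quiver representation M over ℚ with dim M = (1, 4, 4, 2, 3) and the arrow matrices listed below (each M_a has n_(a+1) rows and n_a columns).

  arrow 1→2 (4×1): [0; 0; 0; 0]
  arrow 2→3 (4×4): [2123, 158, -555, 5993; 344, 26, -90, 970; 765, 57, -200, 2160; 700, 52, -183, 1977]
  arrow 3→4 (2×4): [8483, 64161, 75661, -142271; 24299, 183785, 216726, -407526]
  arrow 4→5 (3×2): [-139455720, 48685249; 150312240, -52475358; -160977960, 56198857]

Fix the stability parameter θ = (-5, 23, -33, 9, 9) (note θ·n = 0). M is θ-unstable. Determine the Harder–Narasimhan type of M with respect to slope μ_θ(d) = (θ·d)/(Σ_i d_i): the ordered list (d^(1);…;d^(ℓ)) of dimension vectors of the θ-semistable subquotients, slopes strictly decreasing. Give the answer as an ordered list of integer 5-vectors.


Interval decomposition of M: I[1,1], I[2,3]^2, I[2,4], I[2,5], I[5,5]^2.
HN type (ℓ=2): μ^(1)=9; μ^(2)=-5

((0, 0, 0, 2, 3); (1, 4, 4, 0, 0))


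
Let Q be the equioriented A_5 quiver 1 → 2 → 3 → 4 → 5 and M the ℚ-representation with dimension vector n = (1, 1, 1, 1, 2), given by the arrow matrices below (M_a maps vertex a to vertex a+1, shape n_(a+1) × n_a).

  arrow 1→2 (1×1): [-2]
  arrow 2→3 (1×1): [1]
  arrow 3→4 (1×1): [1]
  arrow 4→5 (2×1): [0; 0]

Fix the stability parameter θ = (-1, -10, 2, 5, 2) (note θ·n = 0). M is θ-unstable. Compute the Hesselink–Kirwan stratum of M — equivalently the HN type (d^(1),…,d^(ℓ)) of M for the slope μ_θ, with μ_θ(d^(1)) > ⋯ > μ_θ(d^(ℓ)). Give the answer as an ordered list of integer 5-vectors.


Barcode: M ≅ I[1,4], I[5,5]^2. HN layers by μ_θ (3 steps, strictly decreasing):
  μ^(1)=5; μ^(2)=2; μ^(3)=-11/2

((0, 0, 0, 1, 0); (0, 0, 1, 0, 2); (1, 1, 0, 0, 0))


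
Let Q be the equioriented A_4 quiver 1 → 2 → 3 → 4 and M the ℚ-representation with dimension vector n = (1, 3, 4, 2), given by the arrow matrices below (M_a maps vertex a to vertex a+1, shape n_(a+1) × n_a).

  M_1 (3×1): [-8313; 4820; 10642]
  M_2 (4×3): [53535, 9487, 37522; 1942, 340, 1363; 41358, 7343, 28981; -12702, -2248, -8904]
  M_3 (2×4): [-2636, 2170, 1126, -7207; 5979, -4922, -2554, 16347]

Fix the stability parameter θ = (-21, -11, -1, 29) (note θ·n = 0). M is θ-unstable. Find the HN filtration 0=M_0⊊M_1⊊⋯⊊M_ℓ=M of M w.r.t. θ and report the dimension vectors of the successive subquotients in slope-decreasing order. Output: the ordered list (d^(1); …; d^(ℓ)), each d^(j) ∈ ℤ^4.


Interval decomposition of M: I[1,4], I[2,3]^2, I[3,4].
HN type (ℓ=4): μ^(1)=29; μ^(2)=-1; μ^(3)=-11; μ^(4)=-21

((0, 0, 0, 2); (0, 0, 4, 0); (0, 3, 0, 0); (1, 0, 0, 0))


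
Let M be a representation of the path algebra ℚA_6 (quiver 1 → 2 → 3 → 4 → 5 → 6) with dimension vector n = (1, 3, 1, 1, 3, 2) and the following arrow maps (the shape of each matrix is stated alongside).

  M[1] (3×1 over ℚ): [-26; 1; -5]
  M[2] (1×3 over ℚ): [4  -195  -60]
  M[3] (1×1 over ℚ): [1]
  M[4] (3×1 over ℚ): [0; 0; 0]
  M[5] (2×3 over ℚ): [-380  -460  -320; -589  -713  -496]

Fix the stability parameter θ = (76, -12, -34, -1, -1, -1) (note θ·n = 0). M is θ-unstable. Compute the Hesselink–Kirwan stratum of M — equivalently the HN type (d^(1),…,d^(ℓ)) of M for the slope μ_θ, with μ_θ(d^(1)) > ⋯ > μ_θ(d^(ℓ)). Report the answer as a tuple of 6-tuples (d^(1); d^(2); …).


Barcode: M ≅ I[1,4], I[2,2]^2, I[5,5]^2, I[5,6], I[6,6]. HN layers by μ_θ (3 steps, strictly decreasing):
  μ^(1)=29/4; μ^(2)=-1; μ^(3)=-12

((1, 1, 1, 1, 0, 0); (0, 0, 0, 0, 3, 2); (0, 2, 0, 0, 0, 0))


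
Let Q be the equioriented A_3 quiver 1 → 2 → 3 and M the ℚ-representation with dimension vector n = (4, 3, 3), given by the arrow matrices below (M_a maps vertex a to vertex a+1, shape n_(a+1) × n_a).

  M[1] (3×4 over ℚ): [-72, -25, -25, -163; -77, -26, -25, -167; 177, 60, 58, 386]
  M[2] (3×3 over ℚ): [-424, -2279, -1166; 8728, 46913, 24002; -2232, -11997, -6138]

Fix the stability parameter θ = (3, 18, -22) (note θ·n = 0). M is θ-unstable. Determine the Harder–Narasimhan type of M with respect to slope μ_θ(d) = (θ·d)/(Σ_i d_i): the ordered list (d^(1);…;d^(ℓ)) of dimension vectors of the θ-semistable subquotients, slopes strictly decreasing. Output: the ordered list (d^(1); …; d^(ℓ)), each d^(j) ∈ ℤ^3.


Barcode: M ≅ I[1,1], I[1,2]^2, I[1,3], I[3,3]^2. HN layers by μ_θ (4 steps, strictly decreasing):
  μ^(1)=18; μ^(2)=3; μ^(3)=-1/3; μ^(4)=-22

((0, 2, 0); (3, 0, 0); (1, 1, 1); (0, 0, 2))


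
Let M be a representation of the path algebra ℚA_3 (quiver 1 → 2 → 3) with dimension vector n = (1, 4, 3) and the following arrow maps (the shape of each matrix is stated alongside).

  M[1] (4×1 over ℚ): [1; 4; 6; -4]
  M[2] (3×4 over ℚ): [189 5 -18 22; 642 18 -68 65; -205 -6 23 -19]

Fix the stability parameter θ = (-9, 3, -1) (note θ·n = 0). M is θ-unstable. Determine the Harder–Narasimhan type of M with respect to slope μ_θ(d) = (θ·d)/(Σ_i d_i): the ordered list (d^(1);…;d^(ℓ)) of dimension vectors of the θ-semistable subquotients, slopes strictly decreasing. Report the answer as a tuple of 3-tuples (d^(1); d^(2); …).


Via rank(M_{q-1}∘⋯∘M_p): M ≅ I[1,3], I[2,2], I[2,3]^2.
μ_θ-semistable layers: μ^(1)=3; μ^(2)=1; μ^(3)=-9

((0, 1, 0); (0, 3, 3); (1, 0, 0))


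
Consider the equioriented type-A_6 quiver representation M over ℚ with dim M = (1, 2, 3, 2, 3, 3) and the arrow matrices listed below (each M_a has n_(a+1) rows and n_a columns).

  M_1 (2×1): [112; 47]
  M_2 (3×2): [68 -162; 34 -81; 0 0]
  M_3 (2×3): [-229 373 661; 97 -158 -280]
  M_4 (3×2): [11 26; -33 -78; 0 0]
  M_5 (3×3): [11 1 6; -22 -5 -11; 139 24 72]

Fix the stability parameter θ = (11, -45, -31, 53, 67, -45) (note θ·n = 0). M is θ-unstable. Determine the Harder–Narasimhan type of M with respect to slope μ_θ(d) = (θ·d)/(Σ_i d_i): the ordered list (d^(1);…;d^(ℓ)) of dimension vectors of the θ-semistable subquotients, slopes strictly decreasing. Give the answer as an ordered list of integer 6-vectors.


Barcode: M ≅ I[1,6], I[2,2], I[3,3], I[3,4], I[5,6]^2. HN layers by μ_θ (6 steps, strictly decreasing):
  μ^(1)=53; μ^(2)=25; μ^(3)=11; μ^(4)=-65/3; μ^(5)=-31; μ^(6)=-45

((0, 0, 0, 1, 0, 0); (0, 0, 0, 1, 1, 1); (0, 0, 0, 0, 2, 2); (1, 1, 1, 0, 0, 0); (0, 0, 2, 0, 0, 0); (0, 1, 0, 0, 0, 0))


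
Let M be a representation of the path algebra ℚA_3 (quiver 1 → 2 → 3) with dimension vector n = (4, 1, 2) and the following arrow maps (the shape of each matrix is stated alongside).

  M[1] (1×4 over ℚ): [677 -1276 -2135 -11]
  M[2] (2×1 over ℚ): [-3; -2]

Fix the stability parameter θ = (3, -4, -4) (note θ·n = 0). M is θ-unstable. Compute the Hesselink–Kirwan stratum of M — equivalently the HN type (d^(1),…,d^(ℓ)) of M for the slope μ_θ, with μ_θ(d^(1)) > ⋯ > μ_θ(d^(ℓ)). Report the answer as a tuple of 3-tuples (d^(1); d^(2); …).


Via rank(M_{q-1}∘⋯∘M_p): M ≅ I[1,1]^3, I[1,3], I[3,3].
μ_θ-semistable layers: μ^(1)=3; μ^(2)=-5/3; μ^(3)=-4

((3, 0, 0); (1, 1, 1); (0, 0, 1))


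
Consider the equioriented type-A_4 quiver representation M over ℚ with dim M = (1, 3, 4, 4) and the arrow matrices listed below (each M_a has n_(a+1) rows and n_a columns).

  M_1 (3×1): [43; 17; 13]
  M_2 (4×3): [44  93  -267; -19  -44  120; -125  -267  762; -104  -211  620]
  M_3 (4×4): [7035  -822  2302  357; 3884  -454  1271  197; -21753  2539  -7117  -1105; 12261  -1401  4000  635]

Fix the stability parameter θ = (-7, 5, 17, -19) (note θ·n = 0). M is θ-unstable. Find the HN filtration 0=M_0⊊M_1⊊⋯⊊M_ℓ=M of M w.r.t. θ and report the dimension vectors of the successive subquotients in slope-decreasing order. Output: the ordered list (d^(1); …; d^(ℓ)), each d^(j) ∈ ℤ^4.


Barcode: M ≅ I[1,4], I[2,4]^2, I[3,4]. HN layers by μ_θ (3 steps, strictly decreasing):
  μ^(1)=1; μ^(2)=-1; μ^(3)=-7

((0, 3, 3, 3); (0, 0, 1, 1); (1, 0, 0, 0))


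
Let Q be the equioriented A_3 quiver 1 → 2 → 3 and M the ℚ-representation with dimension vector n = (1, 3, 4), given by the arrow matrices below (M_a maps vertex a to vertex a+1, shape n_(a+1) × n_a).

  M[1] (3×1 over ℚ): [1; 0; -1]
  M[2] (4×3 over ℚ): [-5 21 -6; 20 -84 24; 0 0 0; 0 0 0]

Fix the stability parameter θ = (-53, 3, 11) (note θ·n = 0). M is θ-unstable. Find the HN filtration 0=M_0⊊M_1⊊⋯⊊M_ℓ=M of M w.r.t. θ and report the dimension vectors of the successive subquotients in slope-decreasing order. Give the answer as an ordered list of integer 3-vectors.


Barcode: M ≅ I[1,3], I[2,2]^2, I[3,3]^3. HN layers by μ_θ (3 steps, strictly decreasing):
  μ^(1)=11; μ^(2)=3; μ^(3)=-53

((0, 0, 4); (0, 3, 0); (1, 0, 0))


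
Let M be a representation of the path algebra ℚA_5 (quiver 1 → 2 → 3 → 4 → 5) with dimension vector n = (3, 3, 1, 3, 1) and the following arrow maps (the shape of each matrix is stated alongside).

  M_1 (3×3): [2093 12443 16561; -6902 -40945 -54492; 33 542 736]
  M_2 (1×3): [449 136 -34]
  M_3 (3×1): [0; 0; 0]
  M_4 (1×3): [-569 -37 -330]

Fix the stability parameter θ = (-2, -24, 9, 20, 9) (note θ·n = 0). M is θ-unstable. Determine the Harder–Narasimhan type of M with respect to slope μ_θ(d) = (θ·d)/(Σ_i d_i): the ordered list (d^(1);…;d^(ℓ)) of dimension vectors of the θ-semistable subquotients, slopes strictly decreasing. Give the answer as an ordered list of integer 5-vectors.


Interval decomposition of M: I[1,2]^2, I[1,3], I[4,4]^2, I[4,5].
HN type (ℓ=4): μ^(1)=20; μ^(2)=29/2; μ^(3)=9; μ^(4)=-13

((0, 0, 0, 2, 0); (0, 0, 0, 1, 1); (0, 0, 1, 0, 0); (3, 3, 0, 0, 0))


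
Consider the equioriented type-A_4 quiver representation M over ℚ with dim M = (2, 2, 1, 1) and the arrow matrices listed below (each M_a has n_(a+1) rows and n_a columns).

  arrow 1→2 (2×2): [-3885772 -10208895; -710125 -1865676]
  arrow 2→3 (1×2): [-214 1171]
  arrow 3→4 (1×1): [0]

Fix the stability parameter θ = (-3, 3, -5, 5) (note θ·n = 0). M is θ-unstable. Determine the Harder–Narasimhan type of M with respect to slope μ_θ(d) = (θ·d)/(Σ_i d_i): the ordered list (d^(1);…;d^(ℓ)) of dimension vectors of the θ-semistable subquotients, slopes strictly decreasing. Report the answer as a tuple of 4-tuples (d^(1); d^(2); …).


Via rank(M_{q-1}∘⋯∘M_p): M ≅ I[1,2], I[1,3], I[4,4].
μ_θ-semistable layers: μ^(1)=5; μ^(2)=3; μ^(3)=-1; μ^(4)=-3

((0, 0, 0, 1); (0, 1, 0, 0); (0, 1, 1, 0); (2, 0, 0, 0))


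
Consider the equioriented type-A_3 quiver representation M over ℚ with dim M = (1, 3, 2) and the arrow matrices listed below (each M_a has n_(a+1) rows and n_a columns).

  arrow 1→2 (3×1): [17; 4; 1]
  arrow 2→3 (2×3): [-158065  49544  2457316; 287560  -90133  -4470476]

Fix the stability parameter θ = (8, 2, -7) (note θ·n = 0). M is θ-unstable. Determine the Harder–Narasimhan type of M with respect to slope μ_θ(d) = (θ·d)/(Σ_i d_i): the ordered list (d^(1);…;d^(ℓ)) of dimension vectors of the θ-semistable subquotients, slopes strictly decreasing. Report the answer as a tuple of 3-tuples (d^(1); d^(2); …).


Barcode: M ≅ I[1,3], I[2,2], I[2,3]. HN layers by μ_θ (3 steps, strictly decreasing):
  μ^(1)=2; μ^(2)=1; μ^(3)=-5/2

((0, 1, 0); (1, 1, 1); (0, 1, 1))


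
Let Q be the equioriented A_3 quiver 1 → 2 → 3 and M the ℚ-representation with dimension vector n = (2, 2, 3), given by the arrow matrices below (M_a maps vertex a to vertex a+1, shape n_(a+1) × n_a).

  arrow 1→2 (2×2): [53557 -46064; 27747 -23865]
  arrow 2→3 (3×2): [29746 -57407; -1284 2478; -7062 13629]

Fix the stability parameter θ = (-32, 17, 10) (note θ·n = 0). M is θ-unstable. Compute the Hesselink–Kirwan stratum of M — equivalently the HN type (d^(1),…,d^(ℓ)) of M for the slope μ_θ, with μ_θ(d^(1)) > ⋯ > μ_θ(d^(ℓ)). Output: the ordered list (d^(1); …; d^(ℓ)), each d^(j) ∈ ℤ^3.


Via rank(M_{q-1}∘⋯∘M_p): M ≅ I[1,2], I[1,3], I[3,3]^2.
μ_θ-semistable layers: μ^(1)=17; μ^(2)=27/2; μ^(3)=10; μ^(4)=-32

((0, 1, 0); (0, 1, 1); (0, 0, 2); (2, 0, 0))


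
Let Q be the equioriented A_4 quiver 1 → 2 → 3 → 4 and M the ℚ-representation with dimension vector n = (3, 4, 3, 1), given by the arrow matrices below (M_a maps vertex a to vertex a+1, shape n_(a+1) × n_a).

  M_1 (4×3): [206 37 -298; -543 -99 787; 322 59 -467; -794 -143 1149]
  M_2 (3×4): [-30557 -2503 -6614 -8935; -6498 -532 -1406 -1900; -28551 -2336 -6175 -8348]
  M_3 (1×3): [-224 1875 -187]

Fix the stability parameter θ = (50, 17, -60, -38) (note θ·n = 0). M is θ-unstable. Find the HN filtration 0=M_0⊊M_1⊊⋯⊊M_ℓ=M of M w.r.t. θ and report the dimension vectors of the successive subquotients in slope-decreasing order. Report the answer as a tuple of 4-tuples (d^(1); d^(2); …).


Via rank(M_{q-1}∘⋯∘M_p): M ≅ I[1,2], I[1,3], I[1,4], I[2,2], I[3,3].
μ_θ-semistable layers: μ^(1)=67/2; μ^(2)=17; μ^(3)=7/3; μ^(4)=-31/4; μ^(5)=-60

((1, 1, 0, 0); (0, 1, 0, 0); (1, 1, 1, 0); (1, 1, 1, 1); (0, 0, 1, 0))


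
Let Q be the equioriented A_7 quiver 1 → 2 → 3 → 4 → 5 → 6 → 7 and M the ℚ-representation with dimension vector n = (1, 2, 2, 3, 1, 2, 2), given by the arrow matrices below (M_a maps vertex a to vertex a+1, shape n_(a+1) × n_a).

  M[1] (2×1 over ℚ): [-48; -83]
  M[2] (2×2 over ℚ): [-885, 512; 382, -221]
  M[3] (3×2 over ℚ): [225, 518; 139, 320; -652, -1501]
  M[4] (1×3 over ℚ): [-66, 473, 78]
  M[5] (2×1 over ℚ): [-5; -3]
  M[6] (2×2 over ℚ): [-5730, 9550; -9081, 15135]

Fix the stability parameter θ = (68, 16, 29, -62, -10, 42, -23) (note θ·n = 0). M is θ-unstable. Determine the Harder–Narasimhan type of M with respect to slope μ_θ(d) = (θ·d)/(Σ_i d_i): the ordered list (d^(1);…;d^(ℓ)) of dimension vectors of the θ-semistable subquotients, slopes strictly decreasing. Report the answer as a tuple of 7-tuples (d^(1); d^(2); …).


Interval decomposition of M: I[1,6], I[2,4], I[4,4], I[6,7], I[7,7].
HN type (ℓ=6): μ^(1)=42; μ^(2)=19/2; μ^(3)=41/5; μ^(4)=-17/3; μ^(5)=-23; μ^(6)=-62

((0, 0, 0, 0, 0, 1, 0); (0, 0, 0, 0, 0, 1, 1); (1, 1, 1, 1, 1, 0, 0); (0, 1, 1, 1, 0, 0, 0); (0, 0, 0, 0, 0, 0, 1); (0, 0, 0, 1, 0, 0, 0))


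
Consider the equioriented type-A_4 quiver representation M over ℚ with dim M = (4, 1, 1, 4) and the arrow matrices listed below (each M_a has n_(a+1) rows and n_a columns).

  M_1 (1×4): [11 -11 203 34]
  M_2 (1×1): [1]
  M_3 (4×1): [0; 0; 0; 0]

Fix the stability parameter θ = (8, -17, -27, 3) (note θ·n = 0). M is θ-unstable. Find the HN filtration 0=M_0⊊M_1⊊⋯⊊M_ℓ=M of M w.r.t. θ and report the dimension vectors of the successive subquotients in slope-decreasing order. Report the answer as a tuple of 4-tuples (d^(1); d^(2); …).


Via rank(M_{q-1}∘⋯∘M_p): M ≅ I[1,1]^3, I[1,3], I[4,4]^4.
μ_θ-semistable layers: μ^(1)=8; μ^(2)=3; μ^(3)=-12

((3, 0, 0, 0); (0, 0, 0, 4); (1, 1, 1, 0))


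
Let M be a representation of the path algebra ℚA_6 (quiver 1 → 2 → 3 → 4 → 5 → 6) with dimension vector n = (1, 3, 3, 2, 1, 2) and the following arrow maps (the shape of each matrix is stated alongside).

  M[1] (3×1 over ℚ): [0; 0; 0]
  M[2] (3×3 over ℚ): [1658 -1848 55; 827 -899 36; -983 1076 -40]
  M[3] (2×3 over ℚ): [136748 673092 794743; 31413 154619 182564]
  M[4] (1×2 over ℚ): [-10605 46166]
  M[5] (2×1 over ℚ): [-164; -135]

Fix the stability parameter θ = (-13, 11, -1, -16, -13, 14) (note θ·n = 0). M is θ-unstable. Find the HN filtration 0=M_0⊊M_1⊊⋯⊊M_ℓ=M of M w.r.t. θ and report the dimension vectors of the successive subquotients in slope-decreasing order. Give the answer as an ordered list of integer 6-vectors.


Interval decomposition of M: I[1,1], I[2,3], I[2,4], I[2,6], I[6,6].
HN type (ℓ=5): μ^(1)=14; μ^(2)=5; μ^(3)=-2; μ^(4)=-19/4; μ^(5)=-13

((0, 0, 0, 0, 0, 2); (0, 1, 1, 0, 0, 0); (0, 1, 1, 1, 0, 0); (0, 1, 1, 1, 1, 0); (1, 0, 0, 0, 0, 0))


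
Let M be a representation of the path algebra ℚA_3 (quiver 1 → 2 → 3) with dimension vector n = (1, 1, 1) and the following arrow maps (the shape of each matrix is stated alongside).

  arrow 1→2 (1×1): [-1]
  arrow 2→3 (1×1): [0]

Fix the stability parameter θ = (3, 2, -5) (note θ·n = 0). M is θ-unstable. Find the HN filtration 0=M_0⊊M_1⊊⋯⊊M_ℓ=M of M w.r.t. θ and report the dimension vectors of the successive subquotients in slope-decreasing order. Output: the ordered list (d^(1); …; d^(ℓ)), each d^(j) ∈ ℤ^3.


Via rank(M_{q-1}∘⋯∘M_p): M ≅ I[1,2], I[3,3].
μ_θ-semistable layers: μ^(1)=5/2; μ^(2)=-5

((1, 1, 0); (0, 0, 1))


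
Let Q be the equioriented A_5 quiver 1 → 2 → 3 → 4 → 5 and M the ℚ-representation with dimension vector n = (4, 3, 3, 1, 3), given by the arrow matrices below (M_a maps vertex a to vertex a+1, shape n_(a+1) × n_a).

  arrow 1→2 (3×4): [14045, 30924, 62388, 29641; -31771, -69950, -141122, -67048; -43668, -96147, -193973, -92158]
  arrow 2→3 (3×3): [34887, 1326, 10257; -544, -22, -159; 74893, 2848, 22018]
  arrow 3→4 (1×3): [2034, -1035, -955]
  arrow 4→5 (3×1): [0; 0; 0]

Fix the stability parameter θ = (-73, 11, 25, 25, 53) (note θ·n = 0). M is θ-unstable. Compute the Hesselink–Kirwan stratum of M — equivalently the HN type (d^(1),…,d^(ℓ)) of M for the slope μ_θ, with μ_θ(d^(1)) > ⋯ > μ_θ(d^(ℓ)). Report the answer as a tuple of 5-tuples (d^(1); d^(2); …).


Interval decomposition of M: I[1,1], I[1,2], I[1,3], I[1,4], I[3,3], I[5,5]^3.
HN type (ℓ=4): μ^(1)=53; μ^(2)=25; μ^(3)=11; μ^(4)=-73

((0, 0, 0, 0, 3); (0, 0, 3, 1, 0); (0, 3, 0, 0, 0); (4, 0, 0, 0, 0))


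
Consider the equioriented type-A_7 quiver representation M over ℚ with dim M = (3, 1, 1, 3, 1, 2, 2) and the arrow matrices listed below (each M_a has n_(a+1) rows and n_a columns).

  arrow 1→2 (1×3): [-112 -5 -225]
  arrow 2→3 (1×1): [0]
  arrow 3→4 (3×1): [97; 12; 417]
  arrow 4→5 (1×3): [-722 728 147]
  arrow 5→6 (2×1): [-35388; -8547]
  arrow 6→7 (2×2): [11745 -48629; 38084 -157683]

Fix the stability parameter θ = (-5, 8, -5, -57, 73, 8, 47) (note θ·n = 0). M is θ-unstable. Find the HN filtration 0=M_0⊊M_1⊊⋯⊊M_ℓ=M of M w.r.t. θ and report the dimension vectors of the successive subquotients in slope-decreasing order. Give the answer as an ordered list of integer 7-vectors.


Via rank(M_{q-1}∘⋯∘M_p): M ≅ I[1,1]^2, I[1,2], I[3,7], I[4,4]^2, I[6,7].
μ_θ-semistable layers: μ^(1)=47; μ^(2)=81/2; μ^(3)=8; μ^(4)=-5; μ^(5)=-31; μ^(6)=-57

((0, 0, 0, 0, 0, 0, 2); (0, 0, 0, 0, 1, 1, 0); (0, 1, 0, 0, 0, 1, 0); (3, 0, 0, 0, 0, 0, 0); (0, 0, 1, 1, 0, 0, 0); (0, 0, 0, 2, 0, 0, 0))


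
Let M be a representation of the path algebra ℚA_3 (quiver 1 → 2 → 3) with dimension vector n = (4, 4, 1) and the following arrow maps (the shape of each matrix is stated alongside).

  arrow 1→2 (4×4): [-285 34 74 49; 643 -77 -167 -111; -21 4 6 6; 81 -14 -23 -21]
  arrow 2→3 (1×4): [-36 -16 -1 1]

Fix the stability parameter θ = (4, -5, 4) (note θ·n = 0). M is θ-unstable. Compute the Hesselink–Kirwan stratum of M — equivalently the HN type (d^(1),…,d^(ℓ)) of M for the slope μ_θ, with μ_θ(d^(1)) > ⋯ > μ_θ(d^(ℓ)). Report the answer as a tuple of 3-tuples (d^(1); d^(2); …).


Interval decomposition of M: I[1,2]^3, I[1,3].
HN type (ℓ=2): μ^(1)=4; μ^(2)=-1/2

((0, 0, 1); (4, 4, 0))


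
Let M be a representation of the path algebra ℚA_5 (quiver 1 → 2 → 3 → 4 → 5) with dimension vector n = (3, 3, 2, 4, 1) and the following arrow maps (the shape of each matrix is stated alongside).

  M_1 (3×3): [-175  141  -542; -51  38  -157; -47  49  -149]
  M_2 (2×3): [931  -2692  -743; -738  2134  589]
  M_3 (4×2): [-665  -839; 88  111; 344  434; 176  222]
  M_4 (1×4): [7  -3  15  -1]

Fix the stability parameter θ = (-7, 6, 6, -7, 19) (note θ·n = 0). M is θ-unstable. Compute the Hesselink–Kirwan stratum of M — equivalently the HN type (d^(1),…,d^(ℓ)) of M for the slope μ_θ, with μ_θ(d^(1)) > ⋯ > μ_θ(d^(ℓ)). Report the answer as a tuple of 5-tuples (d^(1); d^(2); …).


Barcode: M ≅ I[1,2], I[1,4], I[1,5], I[4,4]^2. HN layers by μ_θ (4 steps, strictly decreasing):
  μ^(1)=19; μ^(2)=6; μ^(3)=5/3; μ^(4)=-7

((0, 0, 0, 0, 1); (0, 1, 0, 0, 0); (0, 2, 2, 2, 0); (3, 0, 0, 2, 0))


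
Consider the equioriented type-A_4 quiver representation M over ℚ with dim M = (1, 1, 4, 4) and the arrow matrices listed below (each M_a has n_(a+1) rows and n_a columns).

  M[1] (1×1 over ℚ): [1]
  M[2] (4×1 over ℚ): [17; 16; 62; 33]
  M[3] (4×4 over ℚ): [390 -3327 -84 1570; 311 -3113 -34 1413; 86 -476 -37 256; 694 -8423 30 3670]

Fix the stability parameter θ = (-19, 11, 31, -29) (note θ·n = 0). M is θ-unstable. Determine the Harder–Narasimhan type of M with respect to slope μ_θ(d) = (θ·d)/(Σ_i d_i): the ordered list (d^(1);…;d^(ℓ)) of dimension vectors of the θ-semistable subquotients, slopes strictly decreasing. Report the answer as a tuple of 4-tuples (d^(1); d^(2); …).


Via rank(M_{q-1}∘⋯∘M_p): M ≅ I[1,3], I[3,4]^3, I[4,4].
μ_θ-semistable layers: μ^(1)=31; μ^(2)=11; μ^(3)=1; μ^(4)=-19; μ^(5)=-29

((0, 0, 1, 0); (0, 1, 0, 0); (0, 0, 3, 3); (1, 0, 0, 0); (0, 0, 0, 1))


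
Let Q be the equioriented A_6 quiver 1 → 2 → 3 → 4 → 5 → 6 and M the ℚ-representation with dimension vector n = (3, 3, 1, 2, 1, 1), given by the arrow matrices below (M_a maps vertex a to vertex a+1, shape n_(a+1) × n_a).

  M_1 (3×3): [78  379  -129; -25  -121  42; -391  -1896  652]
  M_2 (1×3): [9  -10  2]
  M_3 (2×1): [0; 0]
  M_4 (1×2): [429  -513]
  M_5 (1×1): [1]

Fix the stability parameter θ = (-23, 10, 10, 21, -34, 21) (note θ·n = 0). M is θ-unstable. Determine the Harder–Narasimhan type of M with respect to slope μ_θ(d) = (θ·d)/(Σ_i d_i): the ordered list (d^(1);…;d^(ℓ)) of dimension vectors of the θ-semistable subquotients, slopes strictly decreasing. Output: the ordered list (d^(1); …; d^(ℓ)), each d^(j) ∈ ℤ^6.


Barcode: M ≅ I[1,2]^2, I[1,3], I[4,4], I[4,6]. HN layers by μ_θ (4 steps, strictly decreasing):
  μ^(1)=21; μ^(2)=10; μ^(3)=-13/2; μ^(4)=-23

((0, 0, 0, 1, 0, 1); (0, 3, 1, 0, 0, 0); (0, 0, 0, 1, 1, 0); (3, 0, 0, 0, 0, 0))


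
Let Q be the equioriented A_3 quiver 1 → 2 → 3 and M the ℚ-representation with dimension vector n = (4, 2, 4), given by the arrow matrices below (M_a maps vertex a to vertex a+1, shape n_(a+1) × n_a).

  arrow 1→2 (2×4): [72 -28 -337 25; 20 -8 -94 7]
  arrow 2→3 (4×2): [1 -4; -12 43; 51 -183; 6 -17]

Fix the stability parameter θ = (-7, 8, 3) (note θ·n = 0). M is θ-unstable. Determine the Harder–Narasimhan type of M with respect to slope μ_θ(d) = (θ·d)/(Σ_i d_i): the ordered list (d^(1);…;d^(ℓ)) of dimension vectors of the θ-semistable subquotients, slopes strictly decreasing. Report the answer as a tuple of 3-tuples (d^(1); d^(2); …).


Barcode: M ≅ I[1,1]^2, I[1,3]^2, I[3,3]^2. HN layers by μ_θ (3 steps, strictly decreasing):
  μ^(1)=11/2; μ^(2)=3; μ^(3)=-7

((0, 2, 2); (0, 0, 2); (4, 0, 0))


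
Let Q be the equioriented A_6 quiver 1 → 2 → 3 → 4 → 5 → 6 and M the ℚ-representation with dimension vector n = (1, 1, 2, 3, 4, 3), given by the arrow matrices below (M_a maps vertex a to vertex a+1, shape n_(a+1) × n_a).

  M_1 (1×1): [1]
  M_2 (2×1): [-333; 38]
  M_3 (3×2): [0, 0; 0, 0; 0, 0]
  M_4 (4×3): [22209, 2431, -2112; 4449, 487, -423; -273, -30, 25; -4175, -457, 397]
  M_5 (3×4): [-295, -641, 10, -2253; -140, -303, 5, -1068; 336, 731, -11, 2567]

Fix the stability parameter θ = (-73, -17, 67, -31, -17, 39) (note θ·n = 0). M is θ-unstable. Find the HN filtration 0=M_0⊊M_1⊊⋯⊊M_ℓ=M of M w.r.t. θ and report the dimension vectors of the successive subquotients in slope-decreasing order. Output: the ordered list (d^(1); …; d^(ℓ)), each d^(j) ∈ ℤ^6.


Barcode: M ≅ I[1,3], I[3,3], I[4,6]^3, I[5,5]. HN layers by μ_θ (5 steps, strictly decreasing):
  μ^(1)=67; μ^(2)=39; μ^(3)=-17; μ^(4)=-31; μ^(5)=-73

((0, 0, 2, 0, 0, 0); (0, 0, 0, 0, 0, 3); (0, 1, 0, 0, 4, 0); (0, 0, 0, 3, 0, 0); (1, 0, 0, 0, 0, 0))


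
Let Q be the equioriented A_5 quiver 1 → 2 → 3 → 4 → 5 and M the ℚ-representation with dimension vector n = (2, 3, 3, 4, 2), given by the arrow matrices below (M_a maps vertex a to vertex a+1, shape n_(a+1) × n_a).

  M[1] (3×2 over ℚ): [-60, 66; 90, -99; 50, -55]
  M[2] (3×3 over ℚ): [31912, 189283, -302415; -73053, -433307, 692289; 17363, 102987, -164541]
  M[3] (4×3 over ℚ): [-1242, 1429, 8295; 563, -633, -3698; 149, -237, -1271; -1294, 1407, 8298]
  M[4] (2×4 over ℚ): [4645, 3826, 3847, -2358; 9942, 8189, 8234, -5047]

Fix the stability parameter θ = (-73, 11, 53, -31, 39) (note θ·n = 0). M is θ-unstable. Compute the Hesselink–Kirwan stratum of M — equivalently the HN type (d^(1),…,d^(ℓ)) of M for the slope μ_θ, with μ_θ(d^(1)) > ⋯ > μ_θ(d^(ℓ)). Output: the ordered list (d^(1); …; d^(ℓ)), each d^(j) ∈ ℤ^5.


Interval decomposition of M: I[1,1], I[1,2], I[2,5]^2, I[3,4], I[4,4].
HN type (ℓ=4): μ^(1)=39; μ^(2)=11; μ^(3)=-31; μ^(4)=-73

((0, 0, 0, 0, 2); (0, 3, 3, 3, 0); (0, 0, 0, 1, 0); (2, 0, 0, 0, 0))


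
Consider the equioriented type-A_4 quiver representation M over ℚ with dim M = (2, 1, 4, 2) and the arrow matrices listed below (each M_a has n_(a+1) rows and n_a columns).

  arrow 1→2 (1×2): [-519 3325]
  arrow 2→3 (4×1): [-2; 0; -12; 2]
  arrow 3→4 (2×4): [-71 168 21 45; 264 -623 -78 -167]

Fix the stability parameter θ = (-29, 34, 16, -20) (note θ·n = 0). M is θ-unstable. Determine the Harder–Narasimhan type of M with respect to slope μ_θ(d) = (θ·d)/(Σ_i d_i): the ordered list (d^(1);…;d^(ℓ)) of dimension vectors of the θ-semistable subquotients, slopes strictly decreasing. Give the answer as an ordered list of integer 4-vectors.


Via rank(M_{q-1}∘⋯∘M_p): M ≅ I[1,1], I[1,4], I[3,3]^2, I[3,4].
μ_θ-semistable layers: μ^(1)=16; μ^(2)=10; μ^(3)=-2; μ^(4)=-29

((0, 0, 2, 0); (0, 1, 1, 1); (0, 0, 1, 1); (2, 0, 0, 0))


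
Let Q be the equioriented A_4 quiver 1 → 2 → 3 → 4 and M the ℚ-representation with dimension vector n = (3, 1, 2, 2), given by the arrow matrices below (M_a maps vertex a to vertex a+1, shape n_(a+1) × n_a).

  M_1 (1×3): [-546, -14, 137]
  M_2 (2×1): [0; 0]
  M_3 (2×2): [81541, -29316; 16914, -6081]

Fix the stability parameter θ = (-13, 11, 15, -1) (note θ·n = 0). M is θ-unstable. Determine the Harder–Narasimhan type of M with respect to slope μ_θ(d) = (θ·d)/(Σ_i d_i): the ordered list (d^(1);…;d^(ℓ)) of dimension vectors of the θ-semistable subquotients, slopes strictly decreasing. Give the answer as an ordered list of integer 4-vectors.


Barcode: M ≅ I[1,1]^2, I[1,2], I[3,4]^2. HN layers by μ_θ (3 steps, strictly decreasing):
  μ^(1)=11; μ^(2)=7; μ^(3)=-13

((0, 1, 0, 0); (0, 0, 2, 2); (3, 0, 0, 0))


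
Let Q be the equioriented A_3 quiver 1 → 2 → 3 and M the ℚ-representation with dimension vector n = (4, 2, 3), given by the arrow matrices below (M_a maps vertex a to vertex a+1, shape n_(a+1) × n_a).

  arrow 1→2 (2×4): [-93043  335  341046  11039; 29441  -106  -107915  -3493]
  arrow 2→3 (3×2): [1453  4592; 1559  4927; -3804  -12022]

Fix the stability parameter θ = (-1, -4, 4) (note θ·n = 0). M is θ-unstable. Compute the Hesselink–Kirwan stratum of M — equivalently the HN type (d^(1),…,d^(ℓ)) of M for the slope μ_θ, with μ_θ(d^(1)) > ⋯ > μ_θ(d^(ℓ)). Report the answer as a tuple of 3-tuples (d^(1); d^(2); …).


Interval decomposition of M: I[1,1]^2, I[1,3]^2, I[3,3].
HN type (ℓ=3): μ^(1)=4; μ^(2)=-1; μ^(3)=-5/2

((0, 0, 3); (2, 0, 0); (2, 2, 0))


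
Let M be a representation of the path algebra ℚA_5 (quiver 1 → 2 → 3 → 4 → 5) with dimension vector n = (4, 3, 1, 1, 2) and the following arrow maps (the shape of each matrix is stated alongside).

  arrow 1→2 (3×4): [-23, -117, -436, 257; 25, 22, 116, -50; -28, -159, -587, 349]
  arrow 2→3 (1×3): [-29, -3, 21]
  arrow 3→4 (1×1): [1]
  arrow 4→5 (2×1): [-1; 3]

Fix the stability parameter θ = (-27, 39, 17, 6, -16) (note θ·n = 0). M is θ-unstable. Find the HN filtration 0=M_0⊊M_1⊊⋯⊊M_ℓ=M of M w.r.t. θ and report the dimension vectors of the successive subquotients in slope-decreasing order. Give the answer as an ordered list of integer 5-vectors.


Via rank(M_{q-1}∘⋯∘M_p): M ≅ I[1,1], I[1,2]^2, I[1,5], I[5,5].
μ_θ-semistable layers: μ^(1)=39; μ^(2)=23/2; μ^(3)=-16; μ^(4)=-27

((0, 2, 0, 0, 0); (0, 1, 1, 1, 1); (0, 0, 0, 0, 1); (4, 0, 0, 0, 0))


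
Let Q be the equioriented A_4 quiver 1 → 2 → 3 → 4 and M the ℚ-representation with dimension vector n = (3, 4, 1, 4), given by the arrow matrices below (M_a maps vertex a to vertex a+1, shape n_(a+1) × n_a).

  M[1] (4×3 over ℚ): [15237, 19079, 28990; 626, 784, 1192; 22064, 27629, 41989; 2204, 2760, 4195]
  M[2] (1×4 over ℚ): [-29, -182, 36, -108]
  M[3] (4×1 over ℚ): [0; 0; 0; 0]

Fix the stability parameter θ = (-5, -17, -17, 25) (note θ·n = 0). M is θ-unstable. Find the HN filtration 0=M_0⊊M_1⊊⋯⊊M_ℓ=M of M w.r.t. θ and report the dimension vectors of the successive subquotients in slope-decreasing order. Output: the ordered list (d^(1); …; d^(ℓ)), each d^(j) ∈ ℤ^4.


Via rank(M_{q-1}∘⋯∘M_p): M ≅ I[1,2]^2, I[1,3], I[2,2], I[4,4]^4.
μ_θ-semistable layers: μ^(1)=25; μ^(2)=-11; μ^(3)=-13; μ^(4)=-17

((0, 0, 0, 4); (2, 2, 0, 0); (1, 1, 1, 0); (0, 1, 0, 0))


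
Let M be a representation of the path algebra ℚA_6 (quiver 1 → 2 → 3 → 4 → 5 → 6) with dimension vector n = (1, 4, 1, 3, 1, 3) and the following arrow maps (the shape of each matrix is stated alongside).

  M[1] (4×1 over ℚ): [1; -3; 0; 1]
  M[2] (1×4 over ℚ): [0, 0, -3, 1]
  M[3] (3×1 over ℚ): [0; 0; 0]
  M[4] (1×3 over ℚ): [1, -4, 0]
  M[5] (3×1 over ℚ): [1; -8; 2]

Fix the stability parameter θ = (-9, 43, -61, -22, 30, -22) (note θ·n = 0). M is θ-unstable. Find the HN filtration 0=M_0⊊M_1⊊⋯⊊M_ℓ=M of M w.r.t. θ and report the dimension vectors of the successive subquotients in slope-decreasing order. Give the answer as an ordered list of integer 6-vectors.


Barcode: M ≅ I[1,3], I[2,2]^3, I[4,4]^2, I[4,6], I[6,6]^2. HN layers by μ_θ (4 steps, strictly decreasing):
  μ^(1)=43; μ^(2)=4; μ^(3)=-9; μ^(4)=-22

((0, 3, 0, 0, 0, 0); (0, 0, 0, 0, 1, 1); (1, 1, 1, 0, 0, 0); (0, 0, 0, 3, 0, 2))


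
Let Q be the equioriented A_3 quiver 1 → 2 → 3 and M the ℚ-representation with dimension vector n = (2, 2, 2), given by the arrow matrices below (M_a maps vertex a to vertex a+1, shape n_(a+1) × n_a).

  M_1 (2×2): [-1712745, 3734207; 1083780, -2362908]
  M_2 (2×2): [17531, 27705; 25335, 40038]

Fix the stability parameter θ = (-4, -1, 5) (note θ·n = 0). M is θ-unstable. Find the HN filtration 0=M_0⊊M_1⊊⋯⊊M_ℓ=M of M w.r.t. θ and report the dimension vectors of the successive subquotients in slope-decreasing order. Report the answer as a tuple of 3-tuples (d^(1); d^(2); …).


Barcode: M ≅ I[1,1], I[1,3], I[2,3]. HN layers by μ_θ (3 steps, strictly decreasing):
  μ^(1)=5; μ^(2)=-1; μ^(3)=-4

((0, 0, 2); (0, 2, 0); (2, 0, 0))


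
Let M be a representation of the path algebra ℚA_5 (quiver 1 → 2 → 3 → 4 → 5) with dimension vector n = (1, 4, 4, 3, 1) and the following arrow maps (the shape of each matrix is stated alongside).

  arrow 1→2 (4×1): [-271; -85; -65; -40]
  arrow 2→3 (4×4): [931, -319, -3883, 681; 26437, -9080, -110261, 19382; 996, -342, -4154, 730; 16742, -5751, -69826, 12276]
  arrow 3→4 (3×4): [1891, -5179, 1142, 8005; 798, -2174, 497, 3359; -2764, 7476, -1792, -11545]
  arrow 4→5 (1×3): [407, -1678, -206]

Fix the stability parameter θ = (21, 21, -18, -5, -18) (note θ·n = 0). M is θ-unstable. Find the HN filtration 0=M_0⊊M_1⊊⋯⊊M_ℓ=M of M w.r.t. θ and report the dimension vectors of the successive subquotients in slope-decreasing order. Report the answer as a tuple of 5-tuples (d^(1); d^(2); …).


Interval decomposition of M: I[1,5], I[2,3], I[2,4]^2.
HN type (ℓ=3): μ^(1)=3/2; μ^(2)=1/5; μ^(3)=-2/3

((0, 1, 1, 0, 0); (1, 1, 1, 1, 1); (0, 2, 2, 2, 0))


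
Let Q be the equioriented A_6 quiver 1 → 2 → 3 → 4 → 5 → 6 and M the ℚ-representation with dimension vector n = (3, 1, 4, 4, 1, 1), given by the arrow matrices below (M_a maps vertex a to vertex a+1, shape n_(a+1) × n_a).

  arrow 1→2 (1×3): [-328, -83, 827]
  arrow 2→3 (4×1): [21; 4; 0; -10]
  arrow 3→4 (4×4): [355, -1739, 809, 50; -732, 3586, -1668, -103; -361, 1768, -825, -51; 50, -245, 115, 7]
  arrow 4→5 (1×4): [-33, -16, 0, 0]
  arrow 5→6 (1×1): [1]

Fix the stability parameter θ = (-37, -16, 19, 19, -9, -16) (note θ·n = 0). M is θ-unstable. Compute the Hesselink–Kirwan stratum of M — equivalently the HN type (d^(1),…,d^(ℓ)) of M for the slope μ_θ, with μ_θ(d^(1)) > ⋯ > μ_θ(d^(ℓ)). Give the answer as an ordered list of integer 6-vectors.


Via rank(M_{q-1}∘⋯∘M_p): M ≅ I[1,1]^2, I[1,6], I[3,4]^3.
μ_θ-semistable layers: μ^(1)=19; μ^(2)=13/4; μ^(3)=-16; μ^(4)=-37

((0, 0, 3, 3, 0, 0); (0, 0, 1, 1, 1, 1); (0, 1, 0, 0, 0, 0); (3, 0, 0, 0, 0, 0))


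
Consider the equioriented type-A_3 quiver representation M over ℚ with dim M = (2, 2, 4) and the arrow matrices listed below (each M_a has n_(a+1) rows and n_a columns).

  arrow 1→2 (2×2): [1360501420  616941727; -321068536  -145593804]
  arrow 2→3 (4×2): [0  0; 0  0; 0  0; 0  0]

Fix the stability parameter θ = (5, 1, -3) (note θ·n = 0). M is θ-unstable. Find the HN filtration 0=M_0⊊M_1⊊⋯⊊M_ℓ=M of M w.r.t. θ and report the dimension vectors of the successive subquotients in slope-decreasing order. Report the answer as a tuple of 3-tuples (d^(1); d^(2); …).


Interval decomposition of M: I[1,2]^2, I[3,3]^4.
HN type (ℓ=2): μ^(1)=3; μ^(2)=-3

((2, 2, 0); (0, 0, 4))


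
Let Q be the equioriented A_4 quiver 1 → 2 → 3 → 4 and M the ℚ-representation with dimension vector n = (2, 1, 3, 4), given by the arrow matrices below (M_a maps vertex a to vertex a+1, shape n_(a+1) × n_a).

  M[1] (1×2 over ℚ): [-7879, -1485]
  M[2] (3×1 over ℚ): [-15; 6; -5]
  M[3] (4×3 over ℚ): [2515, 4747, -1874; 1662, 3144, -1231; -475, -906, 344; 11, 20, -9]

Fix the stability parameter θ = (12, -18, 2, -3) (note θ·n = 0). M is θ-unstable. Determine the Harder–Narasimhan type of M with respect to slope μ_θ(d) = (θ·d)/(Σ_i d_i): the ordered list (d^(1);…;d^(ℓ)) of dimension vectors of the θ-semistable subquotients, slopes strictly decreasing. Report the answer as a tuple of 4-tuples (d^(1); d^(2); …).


Barcode: M ≅ I[1,1], I[1,4], I[3,4]^2, I[4,4]. HN layers by μ_θ (3 steps, strictly decreasing):
  μ^(1)=12; μ^(2)=-1/2; μ^(3)=-3

((1, 0, 0, 0); (0, 0, 3, 3); (1, 1, 0, 1))


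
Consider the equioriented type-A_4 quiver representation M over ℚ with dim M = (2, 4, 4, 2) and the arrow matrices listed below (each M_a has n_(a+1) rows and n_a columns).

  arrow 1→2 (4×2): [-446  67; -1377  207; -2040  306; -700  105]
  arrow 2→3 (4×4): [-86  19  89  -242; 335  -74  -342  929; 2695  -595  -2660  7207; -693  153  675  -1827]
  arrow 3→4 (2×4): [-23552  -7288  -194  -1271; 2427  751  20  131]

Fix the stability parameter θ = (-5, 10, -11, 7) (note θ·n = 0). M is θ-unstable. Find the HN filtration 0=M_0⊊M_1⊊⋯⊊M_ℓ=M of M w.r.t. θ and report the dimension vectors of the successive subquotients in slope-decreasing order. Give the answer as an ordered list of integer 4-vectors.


Barcode: M ≅ I[1,2], I[1,4], I[2,3], I[2,4], I[3,3]. HN layers by μ_θ (5 steps, strictly decreasing):
  μ^(1)=10; μ^(2)=7; μ^(3)=-1/2; μ^(4)=-5; μ^(5)=-11

((0, 1, 0, 0); (0, 0, 0, 2); (0, 3, 3, 0); (2, 0, 0, 0); (0, 0, 1, 0))


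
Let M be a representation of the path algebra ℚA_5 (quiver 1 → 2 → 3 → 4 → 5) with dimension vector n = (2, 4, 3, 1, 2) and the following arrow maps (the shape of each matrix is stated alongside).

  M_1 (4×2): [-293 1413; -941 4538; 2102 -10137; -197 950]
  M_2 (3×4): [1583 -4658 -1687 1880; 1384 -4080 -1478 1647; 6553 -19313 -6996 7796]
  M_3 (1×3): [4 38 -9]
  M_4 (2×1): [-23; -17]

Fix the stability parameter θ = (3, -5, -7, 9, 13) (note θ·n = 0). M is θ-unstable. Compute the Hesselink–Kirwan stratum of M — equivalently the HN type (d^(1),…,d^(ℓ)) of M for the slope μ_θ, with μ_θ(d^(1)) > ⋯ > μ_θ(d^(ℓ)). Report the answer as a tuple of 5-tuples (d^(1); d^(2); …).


Via rank(M_{q-1}∘⋯∘M_p): M ≅ I[1,3], I[1,5], I[2,2], I[2,3], I[5,5].
μ_θ-semistable layers: μ^(1)=13; μ^(2)=9; μ^(3)=-3; μ^(4)=-5; μ^(5)=-6

((0, 0, 0, 0, 2); (0, 0, 0, 1, 0); (2, 2, 2, 0, 0); (0, 1, 0, 0, 0); (0, 1, 1, 0, 0))


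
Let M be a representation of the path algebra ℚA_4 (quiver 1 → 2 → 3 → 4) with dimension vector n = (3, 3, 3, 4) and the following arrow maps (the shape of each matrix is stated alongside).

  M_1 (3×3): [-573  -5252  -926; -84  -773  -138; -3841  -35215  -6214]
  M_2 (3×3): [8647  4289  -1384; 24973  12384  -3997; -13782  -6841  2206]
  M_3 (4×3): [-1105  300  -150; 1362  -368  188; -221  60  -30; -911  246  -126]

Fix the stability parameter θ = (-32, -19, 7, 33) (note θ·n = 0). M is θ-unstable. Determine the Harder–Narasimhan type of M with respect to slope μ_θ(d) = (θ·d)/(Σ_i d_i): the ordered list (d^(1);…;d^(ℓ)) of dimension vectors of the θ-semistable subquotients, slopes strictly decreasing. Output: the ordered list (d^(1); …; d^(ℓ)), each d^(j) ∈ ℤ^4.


Via rank(M_{q-1}∘⋯∘M_p): M ≅ I[1,3], I[1,4]^2, I[4,4]^2.
μ_θ-semistable layers: μ^(1)=33; μ^(2)=7; μ^(3)=-19; μ^(4)=-32

((0, 0, 0, 4); (0, 0, 3, 0); (0, 3, 0, 0); (3, 0, 0, 0))


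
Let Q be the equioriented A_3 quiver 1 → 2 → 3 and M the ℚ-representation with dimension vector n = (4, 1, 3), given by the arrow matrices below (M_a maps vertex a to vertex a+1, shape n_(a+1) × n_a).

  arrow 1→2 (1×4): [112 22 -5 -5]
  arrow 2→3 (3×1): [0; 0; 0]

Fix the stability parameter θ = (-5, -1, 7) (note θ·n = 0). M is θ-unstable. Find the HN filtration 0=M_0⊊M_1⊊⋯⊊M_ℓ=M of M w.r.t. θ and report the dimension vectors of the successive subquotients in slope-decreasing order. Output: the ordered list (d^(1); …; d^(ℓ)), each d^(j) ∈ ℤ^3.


Interval decomposition of M: I[1,1]^3, I[1,2], I[3,3]^3.
HN type (ℓ=3): μ^(1)=7; μ^(2)=-1; μ^(3)=-5

((0, 0, 3); (0, 1, 0); (4, 0, 0))


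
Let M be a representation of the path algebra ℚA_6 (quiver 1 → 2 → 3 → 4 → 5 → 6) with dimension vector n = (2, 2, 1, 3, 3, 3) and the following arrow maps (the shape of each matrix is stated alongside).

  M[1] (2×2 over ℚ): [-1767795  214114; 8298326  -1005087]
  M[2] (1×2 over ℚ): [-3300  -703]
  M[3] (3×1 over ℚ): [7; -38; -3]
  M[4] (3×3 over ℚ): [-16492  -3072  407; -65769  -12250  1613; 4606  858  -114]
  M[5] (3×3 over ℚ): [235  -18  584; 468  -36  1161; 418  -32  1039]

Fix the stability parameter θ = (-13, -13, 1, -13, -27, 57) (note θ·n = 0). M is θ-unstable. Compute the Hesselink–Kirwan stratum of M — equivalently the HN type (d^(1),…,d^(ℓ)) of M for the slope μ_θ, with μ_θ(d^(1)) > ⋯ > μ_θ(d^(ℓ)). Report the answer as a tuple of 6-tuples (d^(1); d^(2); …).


Via rank(M_{q-1}∘⋯∘M_p): M ≅ I[1,2], I[1,6], I[4,5], I[4,6], I[6,6].
μ_θ-semistable layers: μ^(1)=57; μ^(2)=-13; μ^(3)=-20

((0, 0, 0, 0, 0, 3); (2, 2, 1, 1, 1, 0); (0, 0, 0, 2, 2, 0))
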